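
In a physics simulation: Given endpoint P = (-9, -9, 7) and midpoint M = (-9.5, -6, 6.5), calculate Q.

Q = 2M - P
  = (2·(-9.5) - (-9), 2·(-6) - (-9), 2·6.5 - 7)
  = (-19 + 9, -12 + 9, 13 - 7)
  = (-10, -3, 6)

(-10, -3, 6)


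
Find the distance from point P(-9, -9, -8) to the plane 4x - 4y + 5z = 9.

distance = |a·x₀ + b·y₀ + c·z₀ - d| / √(a² + b² + c²)
  = |4·(-9) + (-4)·(-9) + 5·(-8) - 9| / √(4² + (-4)² + 5²)
  = |-36 + 36 - 40 - 9| / √(16 + 16 + 25)
  = |-49| / √57
  = 49 / 7.55
  ≈ 6.49

6.49


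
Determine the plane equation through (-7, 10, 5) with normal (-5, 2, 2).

The plane through P with normal n = (a, b, c) satisfies n·(r - P) = 0,
i.e. ax + by + cz = a·x₀ + b·y₀ + c·z₀.
d = (-5)·(-7) + 2·10 + 2·5
  = 35 + 20 + 10
  = 65
Equation: -5x + 2y + 2z = 65

-5x + 2y + 2z = 65


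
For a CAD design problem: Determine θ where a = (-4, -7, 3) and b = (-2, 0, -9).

a·b = (-4)·(-2) + (-7)·0 + 3·(-9) = 8 + 0 - 27 = -19
|a| = √((-4)² + (-7)² + 3²) = √74 ≈ 8.602
|b| = √((-2)² + 0² + (-9)²) = √85 ≈ 9.22
cos θ = (a·b)/(|a||b|) = -19/(8.602·9.22) ≈ -0.2396
θ = arccos(-0.2396) ≈ 103.9°

103.9°


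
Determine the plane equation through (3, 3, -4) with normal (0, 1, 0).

The plane through P with normal n = (a, b, c) satisfies n·(r - P) = 0,
i.e. ax + by + cz = a·x₀ + b·y₀ + c·z₀.
d = 0·3 + 1·3 + 0·(-4)
  = 0 + 3 + 0
  = 3
Equation: y = 3

y = 3


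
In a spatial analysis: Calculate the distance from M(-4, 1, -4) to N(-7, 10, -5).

d = √[(x₂-x₁)² + (y₂-y₁)² + (z₂-z₁)²]
  = √[(-3)² + 9² + (-1)²]
  = √[9 + 81 + 1]
  = √91
  ≈ 9.539

9.539


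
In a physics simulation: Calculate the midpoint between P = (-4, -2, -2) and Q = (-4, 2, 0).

M = ((x₁+x₂)/2, (y₁+y₂)/2, (z₁+z₂)/2)
  = ((-4 - 4)/2, (-2 + 2)/2, (-2 + 0)/2)
  = (-8/2, 0/2, -2/2)
  = (-4, 0, -1)

(-4, 0, -1)


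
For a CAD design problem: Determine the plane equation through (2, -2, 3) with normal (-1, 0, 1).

The plane through P with normal n = (a, b, c) satisfies n·(r - P) = 0,
i.e. ax + by + cz = a·x₀ + b·y₀ + c·z₀.
d = (-1)·2 + 0·(-2) + 1·3
  = -2 + 0 + 3
  = 1
Equation: -x + z = 1

-x + z = 1


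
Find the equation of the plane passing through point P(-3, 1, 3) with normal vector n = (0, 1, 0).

The plane through P with normal n = (a, b, c) satisfies n·(r - P) = 0,
i.e. ax + by + cz = a·x₀ + b·y₀ + c·z₀.
d = 0·(-3) + 1·1 + 0·3
  = 0 + 1 + 0
  = 1
Equation: y = 1

y = 1


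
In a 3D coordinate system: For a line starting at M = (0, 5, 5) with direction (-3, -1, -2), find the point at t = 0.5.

P(t) = M + t·d
  = (0 + (-3)·0.5, 5 + (-1)·0.5, 5 + (-2)·0.5)
  = (0 - 1.5, 5 - 0.5, 5 - 1)
  = (-1.5, 4.5, 4)

(-1.5, 4.5, 4)


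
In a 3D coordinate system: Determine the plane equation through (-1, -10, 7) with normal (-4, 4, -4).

The plane through P with normal n = (a, b, c) satisfies n·(r - P) = 0,
i.e. ax + by + cz = a·x₀ + b·y₀ + c·z₀.
d = (-4)·(-1) + 4·(-10) + (-4)·7
  = 4 - 40 - 28
  = -64
Equation: -4x + 4y - 4z = -64

-4x + 4y - 4z = -64


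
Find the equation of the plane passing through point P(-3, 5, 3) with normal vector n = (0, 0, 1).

The plane through P with normal n = (a, b, c) satisfies n·(r - P) = 0,
i.e. ax + by + cz = a·x₀ + b·y₀ + c·z₀.
d = 0·(-3) + 0·5 + 1·3
  = 0 + 0 + 3
  = 3
Equation: z = 3

z = 3


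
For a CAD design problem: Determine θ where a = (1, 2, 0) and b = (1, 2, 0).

a·b = 1·1 + 2·2 + 0·0 = 1 + 4 + 0 = 5
|a| = √(1² + 2² + 0²) = √5 ≈ 2.236
|b| = √(1² + 2² + 0²) = √5 ≈ 2.236
cos θ = (a·b)/(|a||b|) = 5/(2.236·2.236) ≈ 1
θ = arccos(1) ≈ 0°

0°


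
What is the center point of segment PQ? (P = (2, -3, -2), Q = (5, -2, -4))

M = ((x₁+x₂)/2, (y₁+y₂)/2, (z₁+z₂)/2)
  = ((2 + 5)/2, (-3 - 2)/2, (-2 - 4)/2)
  = (7/2, -5/2, -6/2)
  = (3.5, -2.5, -3)

(3.5, -2.5, -3)


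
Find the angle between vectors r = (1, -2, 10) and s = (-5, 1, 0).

r·s = 1·(-5) + (-2)·1 + 10·0 = -5 - 2 + 0 = -7
|r| = √(1² + (-2)² + 10²) = √105 ≈ 10.25
|s| = √((-5)² + 1² + 0²) = √26 ≈ 5.099
cos θ = (r·s)/(|r||s|) = -7/(10.25·5.099) ≈ -0.134
θ = arccos(-0.134) ≈ 97.7°

97.7°


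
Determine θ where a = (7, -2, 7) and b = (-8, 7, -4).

a·b = 7·(-8) + (-2)·7 + 7·(-4) = -56 - 14 - 28 = -98
|a| = √(7² + (-2)² + 7²) = √102 ≈ 10.1
|b| = √((-8)² + 7² + (-4)²) = √129 ≈ 11.36
cos θ = (a·b)/(|a||b|) = -98/(10.1·11.36) ≈ -0.8543
θ = arccos(-0.8543) ≈ 148.7°

148.7°


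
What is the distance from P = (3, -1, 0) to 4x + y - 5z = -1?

distance = |a·x₀ + b·y₀ + c·z₀ - d| / √(a² + b² + c²)
  = |4·3 + 1·(-1) + (-5)·0 - (-1)| / √(4² + 1² + (-5)²)
  = |12 - 1 + 0 + 1| / √(16 + 1 + 25)
  = |12| / √42
  = 12 / 6.481
  ≈ 1.852

1.852


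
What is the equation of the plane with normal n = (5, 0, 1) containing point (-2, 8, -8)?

The plane through P with normal n = (a, b, c) satisfies n·(r - P) = 0,
i.e. ax + by + cz = a·x₀ + b·y₀ + c·z₀.
d = 5·(-2) + 0·8 + 1·(-8)
  = -10 + 0 - 8
  = -18
Equation: 5x + z = -18

5x + z = -18


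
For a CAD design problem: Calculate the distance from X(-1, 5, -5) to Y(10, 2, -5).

d = √[(x₂-x₁)² + (y₂-y₁)² + (z₂-z₁)²]
  = √[11² + (-3)² + 0²]
  = √[121 + 9 + 0]
  = √130
  ≈ 11.4

11.4


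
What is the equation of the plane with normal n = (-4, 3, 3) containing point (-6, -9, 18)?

The plane through P with normal n = (a, b, c) satisfies n·(r - P) = 0,
i.e. ax + by + cz = a·x₀ + b·y₀ + c·z₀.
d = (-4)·(-6) + 3·(-9) + 3·18
  = 24 - 27 + 54
  = 51
Equation: -4x + 3y + 3z = 51

-4x + 3y + 3z = 51


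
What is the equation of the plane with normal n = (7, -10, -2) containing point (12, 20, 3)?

The plane through P with normal n = (a, b, c) satisfies n·(r - P) = 0,
i.e. ax + by + cz = a·x₀ + b·y₀ + c·z₀.
d = 7·12 + (-10)·20 + (-2)·3
  = 84 - 200 - 6
  = -122
Equation: 7x - 10y - 2z = -122

7x - 10y - 2z = -122


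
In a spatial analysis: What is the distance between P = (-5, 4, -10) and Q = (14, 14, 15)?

d = √[(x₂-x₁)² + (y₂-y₁)² + (z₂-z₁)²]
  = √[19² + 10² + 25²]
  = √[361 + 100 + 625]
  = √1086
  ≈ 32.95

32.95


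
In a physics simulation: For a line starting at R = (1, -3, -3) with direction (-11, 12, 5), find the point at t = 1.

P(t) = R + t·d
  = (1 + (-11)·1, -3 + 12·1, -3 + 5·1)
  = (1 - 11, -3 + 12, -3 + 5)
  = (-10, 9, 2)

(-10, 9, 2)


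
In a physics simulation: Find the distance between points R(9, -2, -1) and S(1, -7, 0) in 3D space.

d = √[(x₂-x₁)² + (y₂-y₁)² + (z₂-z₁)²]
  = √[(-8)² + (-5)² + 1²]
  = √[64 + 25 + 1]
  = √90
  ≈ 9.487

9.487


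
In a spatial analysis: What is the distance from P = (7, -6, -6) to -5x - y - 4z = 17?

distance = |a·x₀ + b·y₀ + c·z₀ - d| / √(a² + b² + c²)
  = |(-5)·7 + (-1)·(-6) + (-4)·(-6) - 17| / √((-5)² + (-1)² + (-4)²)
  = |-35 + 6 + 24 - 17| / √(25 + 1 + 16)
  = |-22| / √42
  = 22 / 6.481
  ≈ 3.395

3.395


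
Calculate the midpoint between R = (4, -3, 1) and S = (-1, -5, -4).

M = ((x₁+x₂)/2, (y₁+y₂)/2, (z₁+z₂)/2)
  = ((4 - 1)/2, (-3 - 5)/2, (1 - 4)/2)
  = (3/2, -8/2, -3/2)
  = (1.5, -4, -1.5)

(1.5, -4, -1.5)


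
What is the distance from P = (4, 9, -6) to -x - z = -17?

distance = |a·x₀ + b·y₀ + c·z₀ - d| / √(a² + b² + c²)
  = |(-1)·4 + 0·9 + (-1)·(-6) - (-17)| / √((-1)² + 0² + (-1)²)
  = |-4 + 0 + 6 + 17| / √(1 + 0 + 1)
  = |19| / √2
  = 19 / 1.414
  ≈ 13.44

13.44


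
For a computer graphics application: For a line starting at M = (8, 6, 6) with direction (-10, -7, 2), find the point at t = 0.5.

P(t) = M + t·d
  = (8 + (-10)·0.5, 6 + (-7)·0.5, 6 + 2·0.5)
  = (8 - 5, 6 - 3.5, 6 + 1)
  = (3, 2.5, 7)

(3, 2.5, 7)


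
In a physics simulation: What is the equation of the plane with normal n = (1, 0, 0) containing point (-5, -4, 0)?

The plane through P with normal n = (a, b, c) satisfies n·(r - P) = 0,
i.e. ax + by + cz = a·x₀ + b·y₀ + c·z₀.
d = 1·(-5) + 0·(-4) + 0·0
  = -5 + 0 + 0
  = -5
Equation: x = -5

x = -5


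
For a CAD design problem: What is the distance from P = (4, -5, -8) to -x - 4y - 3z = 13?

distance = |a·x₀ + b·y₀ + c·z₀ - d| / √(a² + b² + c²)
  = |(-1)·4 + (-4)·(-5) + (-3)·(-8) - 13| / √((-1)² + (-4)² + (-3)²)
  = |-4 + 20 + 24 - 13| / √(1 + 16 + 9)
  = |27| / √26
  = 27 / 5.099
  ≈ 5.295

5.295


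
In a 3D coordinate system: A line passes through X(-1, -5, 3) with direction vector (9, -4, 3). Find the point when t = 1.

P(t) = X + t·d
  = (-1 + 9·1, -5 + (-4)·1, 3 + 3·1)
  = (-1 + 9, -5 - 4, 3 + 3)
  = (8, -9, 6)

(8, -9, 6)


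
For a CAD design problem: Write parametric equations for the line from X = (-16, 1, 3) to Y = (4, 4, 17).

Direction vector d = Y - X = (4 + 16, 4 - 1, 17 - 3) = (20, 3, 14)
Parametric form r = X + t·d:
x = -16 + 20t, y = 1 + 3t, z = 3 + 14t

x = -16 + 20t, y = 1 + 3t, z = 3 + 14t


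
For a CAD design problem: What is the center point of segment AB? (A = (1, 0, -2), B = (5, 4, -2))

M = ((x₁+x₂)/2, (y₁+y₂)/2, (z₁+z₂)/2)
  = ((1 + 5)/2, (0 + 4)/2, (-2 - 2)/2)
  = (6/2, 4/2, -4/2)
  = (3, 2, -2)

(3, 2, -2)


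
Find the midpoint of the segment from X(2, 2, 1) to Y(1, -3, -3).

M = ((x₁+x₂)/2, (y₁+y₂)/2, (z₁+z₂)/2)
  = ((2 + 1)/2, (2 - 3)/2, (1 - 3)/2)
  = (3/2, -1/2, -2/2)
  = (1.5, -0.5, -1)

(1.5, -0.5, -1)


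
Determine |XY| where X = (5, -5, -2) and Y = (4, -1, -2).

d = √[(x₂-x₁)² + (y₂-y₁)² + (z₂-z₁)²]
  = √[(-1)² + 4² + 0²]
  = √[1 + 16 + 0]
  = √17
  ≈ 4.123

4.123


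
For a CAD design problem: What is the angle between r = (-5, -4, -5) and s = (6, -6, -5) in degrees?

r·s = (-5)·6 + (-4)·(-6) + (-5)·(-5) = -30 + 24 + 25 = 19
|r| = √((-5)² + (-4)² + (-5)²) = √66 ≈ 8.124
|s| = √(6² + (-6)² + (-5)²) = √97 ≈ 9.849
cos θ = (r·s)/(|r||s|) = 19/(8.124·9.849) ≈ 0.2375
θ = arccos(0.2375) ≈ 76.26°

76.26°


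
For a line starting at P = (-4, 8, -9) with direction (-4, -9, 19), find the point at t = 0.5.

P(t) = P + t·d
  = (-4 + (-4)·0.5, 8 + (-9)·0.5, -9 + 19·0.5)
  = (-4 - 2, 8 - 4.5, -9 + 9.5)
  = (-6, 3.5, 0.5)

(-6, 3.5, 0.5)


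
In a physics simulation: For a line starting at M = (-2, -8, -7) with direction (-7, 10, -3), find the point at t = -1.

P(t) = M + t·d
  = (-2 + (-7)·(-1), -8 + 10·(-1), -7 + (-3)·(-1))
  = (-2 + 7, -8 - 10, -7 + 3)
  = (5, -18, -4)

(5, -18, -4)


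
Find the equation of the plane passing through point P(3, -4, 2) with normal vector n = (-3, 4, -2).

The plane through P with normal n = (a, b, c) satisfies n·(r - P) = 0,
i.e. ax + by + cz = a·x₀ + b·y₀ + c·z₀.
d = (-3)·3 + 4·(-4) + (-2)·2
  = -9 - 16 - 4
  = -29
Equation: -3x + 4y - 2z = -29

-3x + 4y - 2z = -29


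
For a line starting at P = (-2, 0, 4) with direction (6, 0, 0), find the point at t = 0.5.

P(t) = P + t·d
  = (-2 + 6·0.5, 0 + 0·0.5, 4 + 0·0.5)
  = (-2 + 3, 0 + 0, 4 + 0)
  = (1, 0, 4)

(1, 0, 4)


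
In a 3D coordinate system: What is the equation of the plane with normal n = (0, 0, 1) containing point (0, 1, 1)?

The plane through P with normal n = (a, b, c) satisfies n·(r - P) = 0,
i.e. ax + by + cz = a·x₀ + b·y₀ + c·z₀.
d = 0·0 + 0·1 + 1·1
  = 0 + 0 + 1
  = 1
Equation: z = 1

z = 1


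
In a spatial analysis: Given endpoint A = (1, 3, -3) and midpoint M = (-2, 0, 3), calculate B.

B = 2M - A
  = (2·(-2) - 1, 2·0 - 3, 2·3 - (-3))
  = (-4 - 1, 0 - 3, 6 + 3)
  = (-5, -3, 9)

(-5, -3, 9)


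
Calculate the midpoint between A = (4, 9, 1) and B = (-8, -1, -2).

M = ((x₁+x₂)/2, (y₁+y₂)/2, (z₁+z₂)/2)
  = ((4 - 8)/2, (9 - 1)/2, (1 - 2)/2)
  = (-4/2, 8/2, -1/2)
  = (-2, 4, -0.5)

(-2, 4, -0.5)


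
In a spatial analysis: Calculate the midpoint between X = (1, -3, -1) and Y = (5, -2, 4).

M = ((x₁+x₂)/2, (y₁+y₂)/2, (z₁+z₂)/2)
  = ((1 + 5)/2, (-3 - 2)/2, (-1 + 4)/2)
  = (6/2, -5/2, 3/2)
  = (3, -2.5, 1.5)

(3, -2.5, 1.5)


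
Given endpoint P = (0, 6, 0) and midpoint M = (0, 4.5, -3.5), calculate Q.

Q = 2M - P
  = (2·0 - 0, 2·4.5 - 6, 2·(-3.5) - 0)
  = (0 + 0, 9 - 6, -7 + 0)
  = (0, 3, -7)

(0, 3, -7)


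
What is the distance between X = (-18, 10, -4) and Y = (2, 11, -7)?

d = √[(x₂-x₁)² + (y₂-y₁)² + (z₂-z₁)²]
  = √[20² + 1² + (-3)²]
  = √[400 + 1 + 9]
  = √410
  ≈ 20.25

20.25


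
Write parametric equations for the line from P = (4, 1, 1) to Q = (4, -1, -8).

Direction vector d = Q - P = (4 - 4, -1 - 1, -8 - 1) = (0, -2, -9)
Parametric form r = P + t·d:
x = 4, y = 1 - 2t, z = 1 - 9t

x = 4, y = 1 - 2t, z = 1 - 9t


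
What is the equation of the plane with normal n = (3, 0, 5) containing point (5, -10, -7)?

The plane through P with normal n = (a, b, c) satisfies n·(r - P) = 0,
i.e. ax + by + cz = a·x₀ + b·y₀ + c·z₀.
d = 3·5 + 0·(-10) + 5·(-7)
  = 15 + 0 - 35
  = -20
Equation: 3x + 5z = -20

3x + 5z = -20


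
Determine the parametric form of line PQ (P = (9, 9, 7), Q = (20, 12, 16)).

Direction vector d = Q - P = (20 - 9, 12 - 9, 16 - 7) = (11, 3, 9)
Parametric form r = P + t·d:
x = 9 + 11t, y = 9 + 3t, z = 7 + 9t

x = 9 + 11t, y = 9 + 3t, z = 7 + 9t


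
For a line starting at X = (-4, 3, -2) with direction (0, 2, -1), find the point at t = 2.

P(t) = X + t·d
  = (-4 + 0·2, 3 + 2·2, -2 + (-1)·2)
  = (-4 + 0, 3 + 4, -2 - 2)
  = (-4, 7, -4)

(-4, 7, -4)


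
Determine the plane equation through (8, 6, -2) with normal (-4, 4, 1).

The plane through P with normal n = (a, b, c) satisfies n·(r - P) = 0,
i.e. ax + by + cz = a·x₀ + b·y₀ + c·z₀.
d = (-4)·8 + 4·6 + 1·(-2)
  = -32 + 24 - 2
  = -10
Equation: -4x + 4y + z = -10

-4x + 4y + z = -10


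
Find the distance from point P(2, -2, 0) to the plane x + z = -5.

distance = |a·x₀ + b·y₀ + c·z₀ - d| / √(a² + b² + c²)
  = |1·2 + 0·(-2) + 1·0 - (-5)| / √(1² + 0² + 1²)
  = |2 + 0 + 0 + 5| / √(1 + 0 + 1)
  = |7| / √2
  = 7 / 1.414
  ≈ 4.95

4.95


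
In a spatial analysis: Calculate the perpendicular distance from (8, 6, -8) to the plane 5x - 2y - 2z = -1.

distance = |a·x₀ + b·y₀ + c·z₀ - d| / √(a² + b² + c²)
  = |5·8 + (-2)·6 + (-2)·(-8) - (-1)| / √(5² + (-2)² + (-2)²)
  = |40 - 12 + 16 + 1| / √(25 + 4 + 4)
  = |45| / √33
  = 45 / 5.745
  ≈ 7.833

7.833


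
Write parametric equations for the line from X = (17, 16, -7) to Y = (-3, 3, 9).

Direction vector d = Y - X = (-3 - 17, 3 - 16, 9 + 7) = (-20, -13, 16)
Parametric form r = X + t·d:
x = 17 - 20t, y = 16 - 13t, z = -7 + 16t

x = 17 - 20t, y = 16 - 13t, z = -7 + 16t


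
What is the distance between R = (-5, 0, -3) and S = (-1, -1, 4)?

d = √[(x₂-x₁)² + (y₂-y₁)² + (z₂-z₁)²]
  = √[4² + (-1)² + 7²]
  = √[16 + 1 + 49]
  = √66
  ≈ 8.124

8.124


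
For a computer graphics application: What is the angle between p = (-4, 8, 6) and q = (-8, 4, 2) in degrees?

p·q = (-4)·(-8) + 8·4 + 6·2 = 32 + 32 + 12 = 76
|p| = √((-4)² + 8² + 6²) = √116 ≈ 10.77
|q| = √((-8)² + 4² + 2²) = √84 ≈ 9.165
cos θ = (p·q)/(|p||q|) = 76/(10.77·9.165) ≈ 0.7699
θ = arccos(0.7699) ≈ 39.65°

39.65°


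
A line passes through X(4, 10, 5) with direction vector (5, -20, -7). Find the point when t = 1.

P(t) = X + t·d
  = (4 + 5·1, 10 + (-20)·1, 5 + (-7)·1)
  = (4 + 5, 10 - 20, 5 - 7)
  = (9, -10, -2)

(9, -10, -2)


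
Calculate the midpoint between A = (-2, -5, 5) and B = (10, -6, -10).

M = ((x₁+x₂)/2, (y₁+y₂)/2, (z₁+z₂)/2)
  = ((-2 + 10)/2, (-5 - 6)/2, (5 - 10)/2)
  = (8/2, -11/2, -5/2)
  = (4, -5.5, -2.5)

(4, -5.5, -2.5)


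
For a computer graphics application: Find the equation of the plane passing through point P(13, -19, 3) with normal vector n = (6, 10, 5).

The plane through P with normal n = (a, b, c) satisfies n·(r - P) = 0,
i.e. ax + by + cz = a·x₀ + b·y₀ + c·z₀.
d = 6·13 + 10·(-19) + 5·3
  = 78 - 190 + 15
  = -97
Equation: 6x + 10y + 5z = -97

6x + 10y + 5z = -97


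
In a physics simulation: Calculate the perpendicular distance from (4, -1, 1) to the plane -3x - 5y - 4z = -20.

distance = |a·x₀ + b·y₀ + c·z₀ - d| / √(a² + b² + c²)
  = |(-3)·4 + (-5)·(-1) + (-4)·1 - (-20)| / √((-3)² + (-5)² + (-4)²)
  = |-12 + 5 - 4 + 20| / √(9 + 25 + 16)
  = |9| / √50
  = 9 / 7.071
  ≈ 1.273

1.273


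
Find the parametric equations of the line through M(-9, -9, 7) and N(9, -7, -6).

Direction vector d = N - M = (9 + 9, -7 + 9, -6 - 7) = (18, 2, -13)
Parametric form r = M + t·d:
x = -9 + 18t, y = -9 + 2t, z = 7 - 13t

x = -9 + 18t, y = -9 + 2t, z = 7 - 13t


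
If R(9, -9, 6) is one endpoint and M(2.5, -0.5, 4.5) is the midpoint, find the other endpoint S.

S = 2M - R
  = (2·2.5 - 9, 2·(-0.5) - (-9), 2·4.5 - 6)
  = (5 - 9, -1 + 9, 9 - 6)
  = (-4, 8, 3)

(-4, 8, 3)


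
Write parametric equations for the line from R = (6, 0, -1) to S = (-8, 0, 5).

Direction vector d = S - R = (-8 - 6, 0 + 0, 5 + 1) = (-14, 0, 6)
Parametric form r = R + t·d:
x = 6 - 14t, y = 0, z = -1 + 6t

x = 6 - 14t, y = 0, z = -1 + 6t


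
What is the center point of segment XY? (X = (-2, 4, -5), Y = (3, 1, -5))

M = ((x₁+x₂)/2, (y₁+y₂)/2, (z₁+z₂)/2)
  = ((-2 + 3)/2, (4 + 1)/2, (-5 - 5)/2)
  = (1/2, 5/2, -10/2)
  = (0.5, 2.5, -5)

(0.5, 2.5, -5)


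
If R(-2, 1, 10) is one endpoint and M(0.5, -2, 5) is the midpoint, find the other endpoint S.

S = 2M - R
  = (2·0.5 - (-2), 2·(-2) - 1, 2·5 - 10)
  = (1 + 2, -4 - 1, 10 - 10)
  = (3, -5, 0)

(3, -5, 0)


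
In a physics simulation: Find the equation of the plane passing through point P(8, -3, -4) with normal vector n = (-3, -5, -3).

The plane through P with normal n = (a, b, c) satisfies n·(r - P) = 0,
i.e. ax + by + cz = a·x₀ + b·y₀ + c·z₀.
d = (-3)·8 + (-5)·(-3) + (-3)·(-4)
  = -24 + 15 + 12
  = 3
Equation: -3x - 5y - 3z = 3

-3x - 5y - 3z = 3


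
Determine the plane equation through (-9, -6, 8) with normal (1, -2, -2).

The plane through P with normal n = (a, b, c) satisfies n·(r - P) = 0,
i.e. ax + by + cz = a·x₀ + b·y₀ + c·z₀.
d = 1·(-9) + (-2)·(-6) + (-2)·8
  = -9 + 12 - 16
  = -13
Equation: x - 2y - 2z = -13

x - 2y - 2z = -13


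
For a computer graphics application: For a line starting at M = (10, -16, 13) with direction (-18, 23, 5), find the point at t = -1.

P(t) = M + t·d
  = (10 + (-18)·(-1), -16 + 23·(-1), 13 + 5·(-1))
  = (10 + 18, -16 - 23, 13 - 5)
  = (28, -39, 8)

(28, -39, 8)


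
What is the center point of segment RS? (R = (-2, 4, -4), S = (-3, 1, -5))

M = ((x₁+x₂)/2, (y₁+y₂)/2, (z₁+z₂)/2)
  = ((-2 - 3)/2, (4 + 1)/2, (-4 - 5)/2)
  = (-5/2, 5/2, -9/2)
  = (-2.5, 2.5, -4.5)

(-2.5, 2.5, -4.5)


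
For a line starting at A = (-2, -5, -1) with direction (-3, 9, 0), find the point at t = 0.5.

P(t) = A + t·d
  = (-2 + (-3)·0.5, -5 + 9·0.5, -1 + 0·0.5)
  = (-2 - 1.5, -5 + 4.5, -1 + 0)
  = (-3.5, -0.5, -1)

(-3.5, -0.5, -1)


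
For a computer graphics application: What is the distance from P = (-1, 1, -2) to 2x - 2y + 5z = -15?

distance = |a·x₀ + b·y₀ + c·z₀ - d| / √(a² + b² + c²)
  = |2·(-1) + (-2)·1 + 5·(-2) - (-15)| / √(2² + (-2)² + 5²)
  = |-2 - 2 - 10 + 15| / √(4 + 4 + 25)
  = |1| / √33
  = 1 / 5.745
  ≈ 0.1741

0.1741


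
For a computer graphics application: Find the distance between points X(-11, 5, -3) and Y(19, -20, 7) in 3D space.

d = √[(x₂-x₁)² + (y₂-y₁)² + (z₂-z₁)²]
  = √[30² + (-25)² + 10²]
  = √[900 + 625 + 100]
  = √1625
  ≈ 40.31

40.31


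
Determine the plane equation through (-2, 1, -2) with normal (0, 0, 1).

The plane through P with normal n = (a, b, c) satisfies n·(r - P) = 0,
i.e. ax + by + cz = a·x₀ + b·y₀ + c·z₀.
d = 0·(-2) + 0·1 + 1·(-2)
  = 0 + 0 - 2
  = -2
Equation: z = -2

z = -2


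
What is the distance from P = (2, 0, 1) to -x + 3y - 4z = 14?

distance = |a·x₀ + b·y₀ + c·z₀ - d| / √(a² + b² + c²)
  = |(-1)·2 + 3·0 + (-4)·1 - 14| / √((-1)² + 3² + (-4)²)
  = |-2 + 0 - 4 - 14| / √(1 + 9 + 16)
  = |-20| / √26
  = 20 / 5.099
  ≈ 3.922

3.922


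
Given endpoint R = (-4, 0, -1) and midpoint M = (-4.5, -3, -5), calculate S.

S = 2M - R
  = (2·(-4.5) - (-4), 2·(-3) - 0, 2·(-5) - (-1))
  = (-9 + 4, -6 + 0, -10 + 1)
  = (-5, -6, -9)

(-5, -6, -9)


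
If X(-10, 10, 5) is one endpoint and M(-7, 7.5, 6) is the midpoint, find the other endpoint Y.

Y = 2M - X
  = (2·(-7) - (-10), 2·7.5 - 10, 2·6 - 5)
  = (-14 + 10, 15 - 10, 12 - 5)
  = (-4, 5, 7)

(-4, 5, 7)


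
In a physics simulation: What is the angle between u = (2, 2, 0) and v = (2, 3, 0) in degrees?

u·v = 2·2 + 2·3 + 0·0 = 4 + 6 + 0 = 10
|u| = √(2² + 2² + 0²) = √8 ≈ 2.828
|v| = √(2² + 3² + 0²) = √13 ≈ 3.606
cos θ = (u·v)/(|u||v|) = 10/(2.828·3.606) ≈ 0.9806
θ = arccos(0.9806) ≈ 11.31°

11.31°


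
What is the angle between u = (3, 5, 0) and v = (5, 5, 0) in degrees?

u·v = 3·5 + 5·5 + 0·0 = 15 + 25 + 0 = 40
|u| = √(3² + 5² + 0²) = √34 ≈ 5.831
|v| = √(5² + 5² + 0²) = √50 ≈ 7.071
cos θ = (u·v)/(|u||v|) = 40/(5.831·7.071) ≈ 0.9701
θ = arccos(0.9701) ≈ 14.04°

14.04°


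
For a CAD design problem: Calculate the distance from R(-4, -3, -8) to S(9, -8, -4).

d = √[(x₂-x₁)² + (y₂-y₁)² + (z₂-z₁)²]
  = √[13² + (-5)² + 4²]
  = √[169 + 25 + 16]
  = √210
  ≈ 14.49

14.49


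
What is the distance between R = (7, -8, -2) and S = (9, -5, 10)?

d = √[(x₂-x₁)² + (y₂-y₁)² + (z₂-z₁)²]
  = √[2² + 3² + 12²]
  = √[4 + 9 + 144]
  = √157
  ≈ 12.53

12.53


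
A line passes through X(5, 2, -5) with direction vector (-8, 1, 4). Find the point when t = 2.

P(t) = X + t·d
  = (5 + (-8)·2, 2 + 1·2, -5 + 4·2)
  = (5 - 16, 2 + 2, -5 + 8)
  = (-11, 4, 3)

(-11, 4, 3)


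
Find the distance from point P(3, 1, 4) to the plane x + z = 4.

distance = |a·x₀ + b·y₀ + c·z₀ - d| / √(a² + b² + c²)
  = |1·3 + 0·1 + 1·4 - 4| / √(1² + 0² + 1²)
  = |3 + 0 + 4 - 4| / √(1 + 0 + 1)
  = |3| / √2
  = 3 / 1.414
  ≈ 2.121

2.121


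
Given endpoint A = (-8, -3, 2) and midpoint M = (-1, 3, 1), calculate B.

B = 2M - A
  = (2·(-1) - (-8), 2·3 - (-3), 2·1 - 2)
  = (-2 + 8, 6 + 3, 2 - 2)
  = (6, 9, 0)

(6, 9, 0)


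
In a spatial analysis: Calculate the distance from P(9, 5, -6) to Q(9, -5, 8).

d = √[(x₂-x₁)² + (y₂-y₁)² + (z₂-z₁)²]
  = √[0² + (-10)² + 14²]
  = √[0 + 100 + 196]
  = √296
  ≈ 17.2

17.2


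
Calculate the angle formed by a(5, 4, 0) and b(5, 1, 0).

a·b = 5·5 + 4·1 + 0·0 = 25 + 4 + 0 = 29
|a| = √(5² + 4² + 0²) = √41 ≈ 6.403
|b| = √(5² + 1² + 0²) = √26 ≈ 5.099
cos θ = (a·b)/(|a||b|) = 29/(6.403·5.099) ≈ 0.8882
θ = arccos(0.8882) ≈ 27.35°

27.35°


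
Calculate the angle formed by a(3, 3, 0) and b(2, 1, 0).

a·b = 3·2 + 3·1 + 0·0 = 6 + 3 + 0 = 9
|a| = √(3² + 3² + 0²) = √18 ≈ 4.243
|b| = √(2² + 1² + 0²) = √5 ≈ 2.236
cos θ = (a·b)/(|a||b|) = 9/(4.243·2.236) ≈ 0.9487
θ = arccos(0.9487) ≈ 18.43°

18.43°


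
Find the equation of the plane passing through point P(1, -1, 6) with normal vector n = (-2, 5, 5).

The plane through P with normal n = (a, b, c) satisfies n·(r - P) = 0,
i.e. ax + by + cz = a·x₀ + b·y₀ + c·z₀.
d = (-2)·1 + 5·(-1) + 5·6
  = -2 - 5 + 30
  = 23
Equation: -2x + 5y + 5z = 23

-2x + 5y + 5z = 23


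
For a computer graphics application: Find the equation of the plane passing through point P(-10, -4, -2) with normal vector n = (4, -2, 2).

The plane through P with normal n = (a, b, c) satisfies n·(r - P) = 0,
i.e. ax + by + cz = a·x₀ + b·y₀ + c·z₀.
d = 4·(-10) + (-2)·(-4) + 2·(-2)
  = -40 + 8 - 4
  = -36
Equation: 4x - 2y + 2z = -36

4x - 2y + 2z = -36


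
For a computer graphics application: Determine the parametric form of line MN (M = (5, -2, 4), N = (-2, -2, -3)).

Direction vector d = N - M = (-2 - 5, -2 + 2, -3 - 4) = (-7, 0, -7)
Parametric form r = M + t·d:
x = 5 - 7t, y = -2, z = 4 - 7t

x = 5 - 7t, y = -2, z = 4 - 7t


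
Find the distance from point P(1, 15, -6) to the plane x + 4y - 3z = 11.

distance = |a·x₀ + b·y₀ + c·z₀ - d| / √(a² + b² + c²)
  = |1·1 + 4·15 + (-3)·(-6) - 11| / √(1² + 4² + (-3)²)
  = |1 + 60 + 18 - 11| / √(1 + 16 + 9)
  = |68| / √26
  = 68 / 5.099
  ≈ 13.34

13.34


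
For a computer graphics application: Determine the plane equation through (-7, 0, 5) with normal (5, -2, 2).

The plane through P with normal n = (a, b, c) satisfies n·(r - P) = 0,
i.e. ax + by + cz = a·x₀ + b·y₀ + c·z₀.
d = 5·(-7) + (-2)·0 + 2·5
  = -35 + 0 + 10
  = -25
Equation: 5x - 2y + 2z = -25

5x - 2y + 2z = -25


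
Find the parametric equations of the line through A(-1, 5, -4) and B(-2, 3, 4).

Direction vector d = B - A = (-2 + 1, 3 - 5, 4 + 4) = (-1, -2, 8)
Parametric form r = A + t·d:
x = -1 - t, y = 5 - 2t, z = -4 + 8t

x = -1 - t, y = 5 - 2t, z = -4 + 8t


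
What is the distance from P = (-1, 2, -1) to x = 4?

distance = |a·x₀ + b·y₀ + c·z₀ - d| / √(a² + b² + c²)
  = |1·(-1) + 0·2 + 0·(-1) - 4| / √(1² + 0² + 0²)
  = |-1 + 0 + 0 - 4| / √(1 + 0 + 0)
  = |-5| / √1
  = 5 / 1
  ≈ 5

5


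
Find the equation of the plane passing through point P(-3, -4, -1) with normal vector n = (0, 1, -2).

The plane through P with normal n = (a, b, c) satisfies n·(r - P) = 0,
i.e. ax + by + cz = a·x₀ + b·y₀ + c·z₀.
d = 0·(-3) + 1·(-4) + (-2)·(-1)
  = 0 - 4 + 2
  = -2
Equation: y - 2z = -2

y - 2z = -2


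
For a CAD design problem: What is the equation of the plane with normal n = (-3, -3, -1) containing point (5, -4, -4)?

The plane through P with normal n = (a, b, c) satisfies n·(r - P) = 0,
i.e. ax + by + cz = a·x₀ + b·y₀ + c·z₀.
d = (-3)·5 + (-3)·(-4) + (-1)·(-4)
  = -15 + 12 + 4
  = 1
Equation: -3x - 3y - z = 1

-3x - 3y - z = 1


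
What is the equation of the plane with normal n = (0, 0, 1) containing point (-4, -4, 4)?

The plane through P with normal n = (a, b, c) satisfies n·(r - P) = 0,
i.e. ax + by + cz = a·x₀ + b·y₀ + c·z₀.
d = 0·(-4) + 0·(-4) + 1·4
  = 0 + 0 + 4
  = 4
Equation: z = 4

z = 4


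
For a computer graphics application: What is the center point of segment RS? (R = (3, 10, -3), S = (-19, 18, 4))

M = ((x₁+x₂)/2, (y₁+y₂)/2, (z₁+z₂)/2)
  = ((3 - 19)/2, (10 + 18)/2, (-3 + 4)/2)
  = (-16/2, 28/2, 1/2)
  = (-8, 14, 0.5)

(-8, 14, 0.5)


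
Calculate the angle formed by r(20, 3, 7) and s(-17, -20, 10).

r·s = 20·(-17) + 3·(-20) + 7·10 = -340 - 60 + 70 = -330
|r| = √(20² + 3² + 7²) = √458 ≈ 21.4
|s| = √((-17)² + (-20)² + 10²) = √789 ≈ 28.09
cos θ = (r·s)/(|r||s|) = -330/(21.4·28.09) ≈ -0.549
θ = arccos(-0.549) ≈ 123.3°

123.3°


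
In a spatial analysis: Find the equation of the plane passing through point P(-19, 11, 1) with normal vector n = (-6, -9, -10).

The plane through P with normal n = (a, b, c) satisfies n·(r - P) = 0,
i.e. ax + by + cz = a·x₀ + b·y₀ + c·z₀.
d = (-6)·(-19) + (-9)·11 + (-10)·1
  = 114 - 99 - 10
  = 5
Equation: -6x - 9y - 10z = 5

-6x - 9y - 10z = 5


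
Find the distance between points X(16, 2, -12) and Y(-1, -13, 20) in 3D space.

d = √[(x₂-x₁)² + (y₂-y₁)² + (z₂-z₁)²]
  = √[(-17)² + (-15)² + 32²]
  = √[289 + 225 + 1024]
  = √1538
  ≈ 39.22

39.22


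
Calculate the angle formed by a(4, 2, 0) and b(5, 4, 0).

a·b = 4·5 + 2·4 + 0·0 = 20 + 8 + 0 = 28
|a| = √(4² + 2² + 0²) = √20 ≈ 4.472
|b| = √(5² + 4² + 0²) = √41 ≈ 6.403
cos θ = (a·b)/(|a||b|) = 28/(4.472·6.403) ≈ 0.9778
θ = arccos(0.9778) ≈ 12.09°

12.09°


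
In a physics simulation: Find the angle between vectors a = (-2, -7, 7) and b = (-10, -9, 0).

a·b = (-2)·(-10) + (-7)·(-9) + 7·0 = 20 + 63 + 0 = 83
|a| = √((-2)² + (-7)² + 7²) = √102 ≈ 10.1
|b| = √((-10)² + (-9)² + 0²) = √181 ≈ 13.45
cos θ = (a·b)/(|a||b|) = 83/(10.1·13.45) ≈ 0.6109
θ = arccos(0.6109) ≈ 52.35°

52.35°


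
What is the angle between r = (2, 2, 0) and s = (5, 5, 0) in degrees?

r·s = 2·5 + 2·5 + 0·0 = 10 + 10 + 0 = 20
|r| = √(2² + 2² + 0²) = √8 ≈ 2.828
|s| = √(5² + 5² + 0²) = √50 ≈ 7.071
cos θ = (r·s)/(|r||s|) = 20/(2.828·7.071) ≈ 1
θ = arccos(1) ≈ 0°

0°


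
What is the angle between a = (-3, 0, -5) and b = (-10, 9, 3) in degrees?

a·b = (-3)·(-10) + 0·9 + (-5)·3 = 30 + 0 - 15 = 15
|a| = √((-3)² + 0² + (-5)²) = √34 ≈ 5.831
|b| = √((-10)² + 9² + 3²) = √190 ≈ 13.78
cos θ = (a·b)/(|a||b|) = 15/(5.831·13.78) ≈ 0.1866
θ = arccos(0.1866) ≈ 79.24°

79.24°


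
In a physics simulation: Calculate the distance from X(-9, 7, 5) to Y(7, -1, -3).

d = √[(x₂-x₁)² + (y₂-y₁)² + (z₂-z₁)²]
  = √[16² + (-8)² + (-8)²]
  = √[256 + 64 + 64]
  = √384
  ≈ 19.6

19.6


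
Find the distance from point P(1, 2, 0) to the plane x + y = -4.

distance = |a·x₀ + b·y₀ + c·z₀ - d| / √(a² + b² + c²)
  = |1·1 + 1·2 + 0·0 - (-4)| / √(1² + 1² + 0²)
  = |1 + 2 + 0 + 4| / √(1 + 1 + 0)
  = |7| / √2
  = 7 / 1.414
  ≈ 4.95

4.95


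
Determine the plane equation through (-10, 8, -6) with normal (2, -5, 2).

The plane through P with normal n = (a, b, c) satisfies n·(r - P) = 0,
i.e. ax + by + cz = a·x₀ + b·y₀ + c·z₀.
d = 2·(-10) + (-5)·8 + 2·(-6)
  = -20 - 40 - 12
  = -72
Equation: 2x - 5y + 2z = -72

2x - 5y + 2z = -72


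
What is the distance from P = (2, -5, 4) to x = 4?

distance = |a·x₀ + b·y₀ + c·z₀ - d| / √(a² + b² + c²)
  = |1·2 + 0·(-5) + 0·4 - 4| / √(1² + 0² + 0²)
  = |2 + 0 + 0 - 4| / √(1 + 0 + 0)
  = |-2| / √1
  = 2 / 1
  ≈ 2

2


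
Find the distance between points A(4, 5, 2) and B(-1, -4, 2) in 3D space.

d = √[(x₂-x₁)² + (y₂-y₁)² + (z₂-z₁)²]
  = √[(-5)² + (-9)² + 0²]
  = √[25 + 81 + 0]
  = √106
  ≈ 10.3

10.3


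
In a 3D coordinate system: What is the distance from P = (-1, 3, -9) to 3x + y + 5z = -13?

distance = |a·x₀ + b·y₀ + c·z₀ - d| / √(a² + b² + c²)
  = |3·(-1) + 1·3 + 5·(-9) - (-13)| / √(3² + 1² + 5²)
  = |-3 + 3 - 45 + 13| / √(9 + 1 + 25)
  = |-32| / √35
  = 32 / 5.916
  ≈ 5.409

5.409


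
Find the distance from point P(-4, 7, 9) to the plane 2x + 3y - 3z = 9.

distance = |a·x₀ + b·y₀ + c·z₀ - d| / √(a² + b² + c²)
  = |2·(-4) + 3·7 + (-3)·9 - 9| / √(2² + 3² + (-3)²)
  = |-8 + 21 - 27 - 9| / √(4 + 9 + 9)
  = |-23| / √22
  = 23 / 4.69
  ≈ 4.904

4.904


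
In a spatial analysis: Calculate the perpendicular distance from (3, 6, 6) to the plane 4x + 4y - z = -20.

distance = |a·x₀ + b·y₀ + c·z₀ - d| / √(a² + b² + c²)
  = |4·3 + 4·6 + (-1)·6 - (-20)| / √(4² + 4² + (-1)²)
  = |12 + 24 - 6 + 20| / √(16 + 16 + 1)
  = |50| / √33
  = 50 / 5.745
  ≈ 8.704

8.704


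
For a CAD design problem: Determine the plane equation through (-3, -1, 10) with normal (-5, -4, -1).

The plane through P with normal n = (a, b, c) satisfies n·(r - P) = 0,
i.e. ax + by + cz = a·x₀ + b·y₀ + c·z₀.
d = (-5)·(-3) + (-4)·(-1) + (-1)·10
  = 15 + 4 - 10
  = 9
Equation: -5x - 4y - z = 9

-5x - 4y - z = 9


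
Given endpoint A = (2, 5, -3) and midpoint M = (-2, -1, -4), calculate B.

B = 2M - A
  = (2·(-2) - 2, 2·(-1) - 5, 2·(-4) - (-3))
  = (-4 - 2, -2 - 5, -8 + 3)
  = (-6, -7, -5)

(-6, -7, -5)


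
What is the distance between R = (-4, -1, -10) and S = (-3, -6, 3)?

d = √[(x₂-x₁)² + (y₂-y₁)² + (z₂-z₁)²]
  = √[1² + (-5)² + 13²]
  = √[1 + 25 + 169]
  = √195
  ≈ 13.96

13.96


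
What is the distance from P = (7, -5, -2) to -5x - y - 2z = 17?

distance = |a·x₀ + b·y₀ + c·z₀ - d| / √(a² + b² + c²)
  = |(-5)·7 + (-1)·(-5) + (-2)·(-2) - 17| / √((-5)² + (-1)² + (-2)²)
  = |-35 + 5 + 4 - 17| / √(25 + 1 + 4)
  = |-43| / √30
  = 43 / 5.477
  ≈ 7.851

7.851


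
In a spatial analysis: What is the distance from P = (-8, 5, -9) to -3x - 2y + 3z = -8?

distance = |a·x₀ + b·y₀ + c·z₀ - d| / √(a² + b² + c²)
  = |(-3)·(-8) + (-2)·5 + 3·(-9) - (-8)| / √((-3)² + (-2)² + 3²)
  = |24 - 10 - 27 + 8| / √(9 + 4 + 9)
  = |-5| / √22
  = 5 / 4.69
  ≈ 1.066

1.066


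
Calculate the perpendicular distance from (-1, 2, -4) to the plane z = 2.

distance = |a·x₀ + b·y₀ + c·z₀ - d| / √(a² + b² + c²)
  = |0·(-1) + 0·2 + 1·(-4) - 2| / √(0² + 0² + 1²)
  = |0 + 0 - 4 - 2| / √(0 + 0 + 1)
  = |-6| / √1
  = 6 / 1
  ≈ 6

6


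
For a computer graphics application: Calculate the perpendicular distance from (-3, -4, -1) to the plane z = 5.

distance = |a·x₀ + b·y₀ + c·z₀ - d| / √(a² + b² + c²)
  = |0·(-3) + 0·(-4) + 1·(-1) - 5| / √(0² + 0² + 1²)
  = |0 + 0 - 1 - 5| / √(0 + 0 + 1)
  = |-6| / √1
  = 6 / 1
  ≈ 6

6


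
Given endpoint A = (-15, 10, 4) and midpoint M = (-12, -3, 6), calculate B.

B = 2M - A
  = (2·(-12) - (-15), 2·(-3) - 10, 2·6 - 4)
  = (-24 + 15, -6 - 10, 12 - 4)
  = (-9, -16, 8)

(-9, -16, 8)


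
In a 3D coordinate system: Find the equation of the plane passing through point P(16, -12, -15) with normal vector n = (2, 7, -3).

The plane through P with normal n = (a, b, c) satisfies n·(r - P) = 0,
i.e. ax + by + cz = a·x₀ + b·y₀ + c·z₀.
d = 2·16 + 7·(-12) + (-3)·(-15)
  = 32 - 84 + 45
  = -7
Equation: 2x + 7y - 3z = -7

2x + 7y - 3z = -7


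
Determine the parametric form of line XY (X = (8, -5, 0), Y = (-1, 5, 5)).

Direction vector d = Y - X = (-1 - 8, 5 + 5, 5 + 0) = (-9, 10, 5)
Parametric form r = X + t·d:
x = 8 - 9t, y = -5 + 10t, z = 0 + 5t

x = 8 - 9t, y = -5 + 10t, z = 0 + 5t


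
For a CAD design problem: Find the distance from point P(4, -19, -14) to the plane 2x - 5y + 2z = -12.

distance = |a·x₀ + b·y₀ + c·z₀ - d| / √(a² + b² + c²)
  = |2·4 + (-5)·(-19) + 2·(-14) - (-12)| / √(2² + (-5)² + 2²)
  = |8 + 95 - 28 + 12| / √(4 + 25 + 4)
  = |87| / √33
  = 87 / 5.745
  ≈ 15.14

15.14


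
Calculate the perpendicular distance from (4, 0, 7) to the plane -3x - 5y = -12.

distance = |a·x₀ + b·y₀ + c·z₀ - d| / √(a² + b² + c²)
  = |(-3)·4 + (-5)·0 + 0·7 - (-12)| / √((-3)² + (-5)² + 0²)
  = |-12 + 0 + 0 + 12| / √(9 + 25 + 0)
  = |0| / √34
  = 0 / 5.831
  ≈ 0

0


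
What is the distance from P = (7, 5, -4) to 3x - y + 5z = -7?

distance = |a·x₀ + b·y₀ + c·z₀ - d| / √(a² + b² + c²)
  = |3·7 + (-1)·5 + 5·(-4) - (-7)| / √(3² + (-1)² + 5²)
  = |21 - 5 - 20 + 7| / √(9 + 1 + 25)
  = |3| / √35
  = 3 / 5.916
  ≈ 0.5071

0.5071


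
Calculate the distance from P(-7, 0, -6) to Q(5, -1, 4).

d = √[(x₂-x₁)² + (y₂-y₁)² + (z₂-z₁)²]
  = √[12² + (-1)² + 10²]
  = √[144 + 1 + 100]
  = √245
  ≈ 15.65

15.65


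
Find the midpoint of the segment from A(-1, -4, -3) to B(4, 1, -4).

M = ((x₁+x₂)/2, (y₁+y₂)/2, (z₁+z₂)/2)
  = ((-1 + 4)/2, (-4 + 1)/2, (-3 - 4)/2)
  = (3/2, -3/2, -7/2)
  = (1.5, -1.5, -3.5)

(1.5, -1.5, -3.5)


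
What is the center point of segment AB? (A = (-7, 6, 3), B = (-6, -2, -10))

M = ((x₁+x₂)/2, (y₁+y₂)/2, (z₁+z₂)/2)
  = ((-7 - 6)/2, (6 - 2)/2, (3 - 10)/2)
  = (-13/2, 4/2, -7/2)
  = (-6.5, 2, -3.5)

(-6.5, 2, -3.5)


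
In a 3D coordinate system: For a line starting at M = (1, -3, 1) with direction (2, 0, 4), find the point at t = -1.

P(t) = M + t·d
  = (1 + 2·(-1), -3 + 0·(-1), 1 + 4·(-1))
  = (1 - 2, -3 + 0, 1 - 4)
  = (-1, -3, -3)

(-1, -3, -3)


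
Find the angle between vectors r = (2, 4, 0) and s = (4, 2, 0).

r·s = 2·4 + 4·2 + 0·0 = 8 + 8 + 0 = 16
|r| = √(2² + 4² + 0²) = √20 ≈ 4.472
|s| = √(4² + 2² + 0²) = √20 ≈ 4.472
cos θ = (r·s)/(|r||s|) = 16/(4.472·4.472) ≈ 0.8
θ = arccos(0.8) ≈ 36.87°

36.87°


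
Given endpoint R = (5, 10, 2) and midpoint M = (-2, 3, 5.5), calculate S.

S = 2M - R
  = (2·(-2) - 5, 2·3 - 10, 2·5.5 - 2)
  = (-4 - 5, 6 - 10, 11 - 2)
  = (-9, -4, 9)

(-9, -4, 9)


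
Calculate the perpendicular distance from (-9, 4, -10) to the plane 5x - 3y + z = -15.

distance = |a·x₀ + b·y₀ + c·z₀ - d| / √(a² + b² + c²)
  = |5·(-9) + (-3)·4 + 1·(-10) - (-15)| / √(5² + (-3)² + 1²)
  = |-45 - 12 - 10 + 15| / √(25 + 9 + 1)
  = |-52| / √35
  = 52 / 5.916
  ≈ 8.79

8.79


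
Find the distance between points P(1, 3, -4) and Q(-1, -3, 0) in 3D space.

d = √[(x₂-x₁)² + (y₂-y₁)² + (z₂-z₁)²]
  = √[(-2)² + (-6)² + 4²]
  = √[4 + 36 + 16]
  = √56
  ≈ 7.483

7.483


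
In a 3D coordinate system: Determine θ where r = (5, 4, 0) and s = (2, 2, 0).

r·s = 5·2 + 4·2 + 0·0 = 10 + 8 + 0 = 18
|r| = √(5² + 4² + 0²) = √41 ≈ 6.403
|s| = √(2² + 2² + 0²) = √8 ≈ 2.828
cos θ = (r·s)/(|r||s|) = 18/(6.403·2.828) ≈ 0.9939
θ = arccos(0.9939) ≈ 6.34°

6.34°


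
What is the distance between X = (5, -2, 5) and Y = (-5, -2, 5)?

d = √[(x₂-x₁)² + (y₂-y₁)² + (z₂-z₁)²]
  = √[(-10)² + 0² + 0²]
  = √[100 + 0 + 0]
  = √100
  ≈ 10

10


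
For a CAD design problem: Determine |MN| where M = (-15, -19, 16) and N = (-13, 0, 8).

d = √[(x₂-x₁)² + (y₂-y₁)² + (z₂-z₁)²]
  = √[2² + 19² + (-8)²]
  = √[4 + 361 + 64]
  = √429
  ≈ 20.71

20.71


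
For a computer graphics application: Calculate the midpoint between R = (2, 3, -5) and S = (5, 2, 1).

M = ((x₁+x₂)/2, (y₁+y₂)/2, (z₁+z₂)/2)
  = ((2 + 5)/2, (3 + 2)/2, (-5 + 1)/2)
  = (7/2, 5/2, -4/2)
  = (3.5, 2.5, -2)

(3.5, 2.5, -2)


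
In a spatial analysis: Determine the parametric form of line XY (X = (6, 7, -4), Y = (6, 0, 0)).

Direction vector d = Y - X = (6 - 6, 0 - 7, 0 + 4) = (0, -7, 4)
Parametric form r = X + t·d:
x = 6, y = 7 - 7t, z = -4 + 4t

x = 6, y = 7 - 7t, z = -4 + 4t


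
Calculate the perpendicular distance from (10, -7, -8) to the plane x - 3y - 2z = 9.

distance = |a·x₀ + b·y₀ + c·z₀ - d| / √(a² + b² + c²)
  = |1·10 + (-3)·(-7) + (-2)·(-8) - 9| / √(1² + (-3)² + (-2)²)
  = |10 + 21 + 16 - 9| / √(1 + 9 + 4)
  = |38| / √14
  = 38 / 3.742
  ≈ 10.16

10.16


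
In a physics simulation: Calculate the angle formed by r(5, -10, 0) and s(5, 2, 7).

r·s = 5·5 + (-10)·2 + 0·7 = 25 - 20 + 0 = 5
|r| = √(5² + (-10)² + 0²) = √125 ≈ 11.18
|s| = √(5² + 2² + 7²) = √78 ≈ 8.832
cos θ = (r·s)/(|r||s|) = 5/(11.18·8.832) ≈ 0.05064
θ = arccos(0.05064) ≈ 87.1°

87.1°


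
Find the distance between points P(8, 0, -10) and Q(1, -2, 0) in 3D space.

d = √[(x₂-x₁)² + (y₂-y₁)² + (z₂-z₁)²]
  = √[(-7)² + (-2)² + 10²]
  = √[49 + 4 + 100]
  = √153
  ≈ 12.37

12.37


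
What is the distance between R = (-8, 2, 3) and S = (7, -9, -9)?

d = √[(x₂-x₁)² + (y₂-y₁)² + (z₂-z₁)²]
  = √[15² + (-11)² + (-12)²]
  = √[225 + 121 + 144]
  = √490
  ≈ 22.14

22.14


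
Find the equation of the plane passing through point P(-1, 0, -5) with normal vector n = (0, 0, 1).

The plane through P with normal n = (a, b, c) satisfies n·(r - P) = 0,
i.e. ax + by + cz = a·x₀ + b·y₀ + c·z₀.
d = 0·(-1) + 0·0 + 1·(-5)
  = 0 + 0 - 5
  = -5
Equation: z = -5

z = -5
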